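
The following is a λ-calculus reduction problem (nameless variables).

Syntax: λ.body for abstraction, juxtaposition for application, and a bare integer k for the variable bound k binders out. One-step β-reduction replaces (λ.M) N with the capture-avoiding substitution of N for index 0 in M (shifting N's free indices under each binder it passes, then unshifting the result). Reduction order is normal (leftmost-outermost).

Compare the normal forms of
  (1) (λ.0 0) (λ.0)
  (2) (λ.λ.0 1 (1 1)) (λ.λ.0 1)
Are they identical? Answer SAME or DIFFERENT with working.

Answer: DIFFERENT — A ⇓ λ.0, B ⇓ λ.0 (λ.λ.0 1) (λ.0 (λ.λ.0 1))

Working:
Term A:
  start: (λ.0 0) (λ.0)
  →1  (λ.0) (λ.0)
  →2  λ.0

Term B:
  start: (λ.λ.0 1 (1 1)) (λ.λ.0 1)
  →1  λ.0 (λ.λ.0 1) ((λ.λ.0 1) (λ.λ.0 1))
  →2  λ.0 (λ.λ.0 1) (λ.0 (λ.λ.0 1))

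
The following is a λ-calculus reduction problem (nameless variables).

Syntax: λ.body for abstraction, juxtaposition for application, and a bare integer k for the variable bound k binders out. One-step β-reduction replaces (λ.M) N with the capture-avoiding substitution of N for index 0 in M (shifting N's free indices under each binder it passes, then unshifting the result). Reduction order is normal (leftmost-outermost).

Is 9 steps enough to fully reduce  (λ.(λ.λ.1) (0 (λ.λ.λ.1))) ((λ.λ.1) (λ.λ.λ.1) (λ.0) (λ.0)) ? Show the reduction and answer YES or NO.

  start: (λ.(λ.λ.1) (0 (λ.λ.λ.1))) ((λ.λ.1) (λ.λ.λ.1) (λ.0) (λ.0))
  step 1: (λ.λ.1) ((λ.λ.1) (λ.λ.λ.1) (λ.0) (λ.0) (λ.λ.λ.1))
  step 2: λ.(λ.λ.1) (λ.λ.λ.1) (λ.0) (λ.0) (λ.λ.λ.1)
  step 3: λ.(λ.λ.λ.λ.1) (λ.0) (λ.0) (λ.λ.λ.1)
  step 4: λ.(λ.λ.λ.1) (λ.0) (λ.λ.λ.1)
  step 5: λ.(λ.λ.1) (λ.λ.λ.1)
  step 6: λ.λ.λ.λ.λ.1

Answer: YES — reaches normal form λ.λ.λ.λ.λ.1 in 6 ≤ 9 steps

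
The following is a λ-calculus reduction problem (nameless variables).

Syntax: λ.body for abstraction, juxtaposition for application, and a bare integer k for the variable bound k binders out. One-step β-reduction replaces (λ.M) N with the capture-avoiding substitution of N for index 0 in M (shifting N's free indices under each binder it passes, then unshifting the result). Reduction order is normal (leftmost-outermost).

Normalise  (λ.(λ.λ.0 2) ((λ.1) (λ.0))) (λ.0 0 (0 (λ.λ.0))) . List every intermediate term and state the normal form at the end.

Answer: normal form = λ.0 (λ.0 0 (0 (λ.λ.0)))  (in 2 steps)

Derivation:
  start: (λ.(λ.λ.0 2) ((λ.1) (λ.0))) (λ.0 0 (0 (λ.λ.0)))
  step 1: (λ.λ.0 (λ.0 0 (0 (λ.λ.0)))) ((λ.λ.0 0 (0 (λ.λ.0))) (λ.0))
  step 2: λ.0 (λ.0 0 (0 (λ.λ.0)))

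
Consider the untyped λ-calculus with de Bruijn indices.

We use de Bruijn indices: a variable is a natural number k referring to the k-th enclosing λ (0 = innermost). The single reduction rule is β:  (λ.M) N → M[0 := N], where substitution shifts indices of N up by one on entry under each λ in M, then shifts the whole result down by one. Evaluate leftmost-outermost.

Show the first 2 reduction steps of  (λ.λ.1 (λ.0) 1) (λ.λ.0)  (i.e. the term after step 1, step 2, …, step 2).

  start: (λ.λ.1 (λ.0) 1) (λ.λ.0)
  →1  λ.(λ.λ.0) (λ.0) (λ.λ.0)
  →2  λ.(λ.0) (λ.λ.0)

Answer: after 2 steps: λ.(λ.0) (λ.λ.0)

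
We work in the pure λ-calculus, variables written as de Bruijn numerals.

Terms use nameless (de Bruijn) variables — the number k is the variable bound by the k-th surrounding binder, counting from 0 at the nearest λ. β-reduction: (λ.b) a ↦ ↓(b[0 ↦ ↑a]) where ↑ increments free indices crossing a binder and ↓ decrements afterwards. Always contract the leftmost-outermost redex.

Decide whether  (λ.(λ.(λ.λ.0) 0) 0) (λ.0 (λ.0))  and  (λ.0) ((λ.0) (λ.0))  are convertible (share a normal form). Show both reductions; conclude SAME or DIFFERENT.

Answer: SAME — A ⇓ λ.0, B ⇓ λ.0

Derivation:
Term A:
  start: (λ.(λ.(λ.λ.0) 0) 0) (λ.0 (λ.0))
  [1] (λ.(λ.λ.0) 0) (λ.0 (λ.0))
  [2] (λ.λ.0) (λ.0 (λ.0))
  [3] λ.0

Term B:
  start: (λ.0) ((λ.0) (λ.0))
  [1] (λ.0) (λ.0)
  [2] λ.0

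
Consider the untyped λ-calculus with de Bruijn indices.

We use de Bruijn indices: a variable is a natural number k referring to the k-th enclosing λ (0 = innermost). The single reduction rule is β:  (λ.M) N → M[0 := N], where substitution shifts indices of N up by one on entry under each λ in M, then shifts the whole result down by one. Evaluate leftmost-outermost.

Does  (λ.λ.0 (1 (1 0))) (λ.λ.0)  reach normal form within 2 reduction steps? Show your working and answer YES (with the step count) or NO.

  start: (λ.λ.0 (1 (1 0))) (λ.λ.0)
  →1  λ.0 ((λ.λ.0) ((λ.λ.0) 0))
  →2  λ.0 (λ.0)

Answer: YES — reaches normal form λ.0 (λ.0) in 2 ≤ 2 steps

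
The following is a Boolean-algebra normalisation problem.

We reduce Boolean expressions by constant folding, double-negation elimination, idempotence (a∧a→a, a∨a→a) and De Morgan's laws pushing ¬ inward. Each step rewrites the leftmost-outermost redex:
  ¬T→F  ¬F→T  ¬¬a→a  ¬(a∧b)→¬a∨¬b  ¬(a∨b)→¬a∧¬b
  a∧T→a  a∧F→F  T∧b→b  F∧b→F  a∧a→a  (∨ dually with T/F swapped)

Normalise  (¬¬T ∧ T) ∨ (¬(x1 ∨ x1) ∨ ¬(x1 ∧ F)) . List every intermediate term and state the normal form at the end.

Answer: normal form = T  (in 3 steps)

Derivation:
  start: (¬¬T ∧ T) ∨ (¬(x1 ∨ x1) ∨ ¬(x1 ∧ F))
  step 1: ¬¬T ∨ (¬(x1 ∨ x1) ∨ ¬(x1 ∧ F))
  step 2: T ∨ (¬(x1 ∨ x1) ∨ ¬(x1 ∧ F))
  step 3: T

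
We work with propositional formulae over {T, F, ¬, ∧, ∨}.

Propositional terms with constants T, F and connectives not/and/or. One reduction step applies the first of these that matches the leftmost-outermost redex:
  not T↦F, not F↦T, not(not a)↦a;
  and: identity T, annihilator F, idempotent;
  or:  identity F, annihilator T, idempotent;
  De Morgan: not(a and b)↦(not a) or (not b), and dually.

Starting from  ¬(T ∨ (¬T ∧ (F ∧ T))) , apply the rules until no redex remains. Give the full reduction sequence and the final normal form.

  start: ¬(T ∨ (¬T ∧ (F ∧ T)))
  step 1: ¬T ∧ ¬(¬T ∧ (F ∧ T))
  step 2: F ∧ ¬(¬T ∧ (F ∧ T))
  step 3: F

Answer: normal form = F  (in 3 steps)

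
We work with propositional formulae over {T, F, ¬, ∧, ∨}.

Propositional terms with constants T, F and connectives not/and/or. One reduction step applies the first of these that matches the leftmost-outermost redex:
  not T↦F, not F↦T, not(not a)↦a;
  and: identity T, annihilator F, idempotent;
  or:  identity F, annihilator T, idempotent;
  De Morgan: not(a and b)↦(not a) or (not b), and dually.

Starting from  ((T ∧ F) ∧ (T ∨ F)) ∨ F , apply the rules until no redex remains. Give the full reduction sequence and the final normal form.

  start: ((T ∧ F) ∧ (T ∨ F)) ∨ F
  [1] (T ∧ F) ∧ (T ∨ F)
  [2] F ∧ (T ∨ F)
  [3] F

Answer: normal form = F  (in 3 steps)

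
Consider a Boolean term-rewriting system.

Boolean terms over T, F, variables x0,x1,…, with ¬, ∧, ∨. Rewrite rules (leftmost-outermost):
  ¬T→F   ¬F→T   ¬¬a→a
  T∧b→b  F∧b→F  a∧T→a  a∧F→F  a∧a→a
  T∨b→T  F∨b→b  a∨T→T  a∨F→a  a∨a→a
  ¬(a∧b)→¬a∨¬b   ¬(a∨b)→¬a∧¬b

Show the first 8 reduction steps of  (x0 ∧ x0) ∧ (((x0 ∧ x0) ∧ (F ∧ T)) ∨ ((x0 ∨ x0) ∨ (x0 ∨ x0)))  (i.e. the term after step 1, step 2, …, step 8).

Answer: after 8 steps: x0

Working:
  start: (x0 ∧ x0) ∧ (((x0 ∧ x0) ∧ (F ∧ T)) ∨ ((x0 ∨ x0) ∨ (x0 ∨ x0)))
  [1] x0 ∧ (((x0 ∧ x0) ∧ (F ∧ T)) ∨ ((x0 ∨ x0) ∨ (x0 ∨ x0)))
  [2] x0 ∧ ((x0 ∧ (F ∧ T)) ∨ ((x0 ∨ x0) ∨ (x0 ∨ x0)))
  [3] x0 ∧ ((x0 ∧ F) ∨ ((x0 ∨ x0) ∨ (x0 ∨ x0)))
  [4] x0 ∧ (F ∨ ((x0 ∨ x0) ∨ (x0 ∨ x0)))
  [5] x0 ∧ ((x0 ∨ x0) ∨ (x0 ∨ x0))
  [6] x0 ∧ (x0 ∨ x0)
  [7] x0 ∧ x0
  [8] x0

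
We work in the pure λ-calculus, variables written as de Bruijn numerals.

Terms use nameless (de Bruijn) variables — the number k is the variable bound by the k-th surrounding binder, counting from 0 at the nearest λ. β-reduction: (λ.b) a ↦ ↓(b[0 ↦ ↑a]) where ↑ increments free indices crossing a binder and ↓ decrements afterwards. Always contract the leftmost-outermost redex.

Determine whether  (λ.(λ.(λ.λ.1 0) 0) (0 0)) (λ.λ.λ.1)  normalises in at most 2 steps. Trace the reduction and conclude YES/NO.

Answer: NO — after 2 steps the term is (λ.λ.1 0) ((λ.λ.λ.1) (λ.λ.λ.1)), not yet normal

Derivation:
  start: (λ.(λ.(λ.λ.1 0) 0) (0 0)) (λ.λ.λ.1)
  step 1: (λ.(λ.λ.1 0) 0) ((λ.λ.λ.1) (λ.λ.λ.1))
  step 2: (λ.λ.1 0) ((λ.λ.λ.1) (λ.λ.λ.1))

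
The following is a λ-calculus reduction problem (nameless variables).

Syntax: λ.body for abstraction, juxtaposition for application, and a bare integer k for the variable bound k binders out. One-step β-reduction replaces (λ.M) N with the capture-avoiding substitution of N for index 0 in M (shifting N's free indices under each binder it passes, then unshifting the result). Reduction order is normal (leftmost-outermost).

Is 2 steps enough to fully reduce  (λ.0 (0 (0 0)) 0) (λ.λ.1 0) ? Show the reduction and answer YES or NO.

  start: (λ.0 (0 (0 0)) 0) (λ.λ.1 0)
  →1  (λ.λ.1 0) ((λ.λ.1 0) ((λ.λ.1 0) (λ.λ.1 0))) (λ.λ.1 0)
  →2  (λ.(λ.λ.1 0) ((λ.λ.1 0) (λ.λ.1 0)) 0) (λ.λ.1 0)

Answer: NO — after 2 steps the term is (λ.(λ.λ.1 0) ((λ.λ.1 0) (λ.λ.1 0)) 0) (λ.λ.1 0), not yet normal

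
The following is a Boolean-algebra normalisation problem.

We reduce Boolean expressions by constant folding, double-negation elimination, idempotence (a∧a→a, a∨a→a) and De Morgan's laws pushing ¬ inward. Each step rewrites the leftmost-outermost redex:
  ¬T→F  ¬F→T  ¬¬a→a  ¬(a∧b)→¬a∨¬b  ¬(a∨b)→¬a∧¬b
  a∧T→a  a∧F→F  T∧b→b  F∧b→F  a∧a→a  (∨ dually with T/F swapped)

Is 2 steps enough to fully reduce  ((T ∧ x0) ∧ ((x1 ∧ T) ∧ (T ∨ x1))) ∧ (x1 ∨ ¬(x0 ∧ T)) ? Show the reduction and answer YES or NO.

  start: ((T ∧ x0) ∧ ((x1 ∧ T) ∧ (T ∨ x1))) ∧ (x1 ∨ ¬(x0 ∧ T))
  [1] (x0 ∧ ((x1 ∧ T) ∧ (T ∨ x1))) ∧ (x1 ∨ ¬(x0 ∧ T))
  [2] (x0 ∧ (x1 ∧ (T ∨ x1))) ∧ (x1 ∨ ¬(x0 ∧ T))

Answer: NO — after 2 steps the term is (x0 ∧ (x1 ∧ (T ∨ x1))) ∧ (x1 ∨ ¬(x0 ∧ T)), not yet normal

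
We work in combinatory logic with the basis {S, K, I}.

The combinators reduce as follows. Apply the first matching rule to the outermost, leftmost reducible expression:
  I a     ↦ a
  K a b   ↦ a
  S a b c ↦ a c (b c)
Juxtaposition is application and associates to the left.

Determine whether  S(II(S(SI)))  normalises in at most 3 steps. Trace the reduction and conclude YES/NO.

Answer: YES — reaches normal form S(S(SI)) in 2 ≤ 3 steps

Working:
  start: S(II(S(SI)))
  →1  S(I(S(SI)))
  →2  S(S(SI))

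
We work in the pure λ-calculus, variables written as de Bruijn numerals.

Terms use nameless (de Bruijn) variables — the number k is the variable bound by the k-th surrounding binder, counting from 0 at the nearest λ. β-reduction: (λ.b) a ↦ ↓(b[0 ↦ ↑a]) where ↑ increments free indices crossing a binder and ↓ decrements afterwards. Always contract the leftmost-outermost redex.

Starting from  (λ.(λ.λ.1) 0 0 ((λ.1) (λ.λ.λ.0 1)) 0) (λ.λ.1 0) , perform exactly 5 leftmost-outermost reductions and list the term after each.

Answer: after 5 steps: (λ.λ.λ.1 0) (λ.λ.λ.0 1) (λ.λ.1 0)

Derivation:
  start: (λ.(λ.λ.1) 0 0 ((λ.1) (λ.λ.λ.0 1)) 0) (λ.λ.1 0)
  step 1: (λ.λ.1) (λ.λ.1 0) (λ.λ.1 0) ((λ.λ.λ.1 0) (λ.λ.λ.0 1)) (λ.λ.1 0)
  step 2: (λ.λ.λ.1 0) (λ.λ.1 0) ((λ.λ.λ.1 0) (λ.λ.λ.0 1)) (λ.λ.1 0)
  step 3: (λ.λ.1 0) ((λ.λ.λ.1 0) (λ.λ.λ.0 1)) (λ.λ.1 0)
  step 4: (λ.(λ.λ.λ.1 0) (λ.λ.λ.0 1) 0) (λ.λ.1 0)
  step 5: (λ.λ.λ.1 0) (λ.λ.λ.0 1) (λ.λ.1 0)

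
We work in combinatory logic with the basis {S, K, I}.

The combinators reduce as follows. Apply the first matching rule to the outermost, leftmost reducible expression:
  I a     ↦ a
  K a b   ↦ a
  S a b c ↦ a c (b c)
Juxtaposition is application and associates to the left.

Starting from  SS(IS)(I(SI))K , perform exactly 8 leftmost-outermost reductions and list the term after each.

Answer: after 8 steps: SI(K(IS(I(SI))K))(K(K(IS(I(SI))K)))

Derivation:
  start: SS(IS)(I(SI))K
  →1  S(I(SI))(IS(I(SI)))K
  →2  I(SI)K(IS(I(SI))K)
  →3  SIK(IS(I(SI))K)
  →4  I(IS(I(SI))K)(K(IS(I(SI))K))
  →5  IS(I(SI))K(K(IS(I(SI))K))
  →6  S(I(SI))K(K(IS(I(SI))K))
  →7  I(SI)(K(IS(I(SI))K))(K(K(IS(I(SI))K)))
  →8  SI(K(IS(I(SI))K))(K(K(IS(I(SI))K)))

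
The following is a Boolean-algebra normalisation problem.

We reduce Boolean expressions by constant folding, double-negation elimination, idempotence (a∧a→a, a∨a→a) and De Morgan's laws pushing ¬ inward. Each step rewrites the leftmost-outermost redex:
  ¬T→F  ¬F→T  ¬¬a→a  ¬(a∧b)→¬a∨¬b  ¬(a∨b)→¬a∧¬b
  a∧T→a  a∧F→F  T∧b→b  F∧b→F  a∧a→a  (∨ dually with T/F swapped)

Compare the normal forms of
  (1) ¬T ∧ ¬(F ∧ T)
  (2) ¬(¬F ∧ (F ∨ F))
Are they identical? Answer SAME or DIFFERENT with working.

Term A:
  start: ¬T ∧ ¬(F ∧ T)
  step 1: F ∧ ¬(F ∧ T)
  step 2: F

Term B:
  start: ¬(¬F ∧ (F ∨ F))
  step 1: ¬¬F ∨ ¬(F ∨ F)
  step 2: F ∨ ¬(F ∨ F)
  step 3: ¬(F ∨ F)
  step 4: ¬F ∧ ¬F
  step 5: ¬F
  step 6: T

Answer: DIFFERENT — A ⇓ F, B ⇓ T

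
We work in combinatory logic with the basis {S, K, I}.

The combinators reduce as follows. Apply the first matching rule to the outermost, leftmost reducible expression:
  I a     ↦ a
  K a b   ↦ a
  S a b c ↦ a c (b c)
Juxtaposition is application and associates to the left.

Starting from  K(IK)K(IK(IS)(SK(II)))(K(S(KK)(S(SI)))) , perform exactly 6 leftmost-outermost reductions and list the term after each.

  start: K(IK)K(IK(IS)(SK(II)))(K(S(KK)(S(SI))))
  step 1: IK(IK(IS)(SK(II)))(K(S(KK)(S(SI))))
  step 2: K(IK(IS)(SK(II)))(K(S(KK)(S(SI))))
  step 3: IK(IS)(SK(II))
  step 4: K(IS)(SK(II))
  step 5: IS
  step 6: S

Answer: after 6 steps: S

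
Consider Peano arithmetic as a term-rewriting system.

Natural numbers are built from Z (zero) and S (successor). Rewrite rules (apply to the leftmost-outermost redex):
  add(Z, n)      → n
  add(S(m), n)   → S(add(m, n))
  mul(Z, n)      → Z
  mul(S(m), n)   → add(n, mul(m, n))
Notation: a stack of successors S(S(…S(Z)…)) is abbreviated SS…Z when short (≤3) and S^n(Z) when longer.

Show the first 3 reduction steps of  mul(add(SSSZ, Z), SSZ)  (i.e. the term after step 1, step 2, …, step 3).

  start: mul(add(SSSZ, Z), SSZ)
  [1] mul(S(add(SSZ, Z)), SSZ)
  [2] add(SSZ, mul(add(SSZ, Z), SSZ))
  [3] S(add(SZ, mul(add(SSZ, Z), SSZ)))

Answer: after 3 steps: S(add(SZ, mul(add(SSZ, Z), SSZ)))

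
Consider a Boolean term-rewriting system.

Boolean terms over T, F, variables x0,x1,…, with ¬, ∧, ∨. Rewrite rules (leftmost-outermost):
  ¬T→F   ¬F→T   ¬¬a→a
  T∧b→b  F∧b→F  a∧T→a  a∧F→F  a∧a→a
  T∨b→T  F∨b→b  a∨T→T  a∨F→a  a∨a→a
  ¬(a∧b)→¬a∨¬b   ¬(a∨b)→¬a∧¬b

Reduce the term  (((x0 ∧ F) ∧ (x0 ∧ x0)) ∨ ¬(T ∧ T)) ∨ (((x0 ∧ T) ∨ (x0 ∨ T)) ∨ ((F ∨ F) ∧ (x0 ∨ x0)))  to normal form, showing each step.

  start: (((x0 ∧ F) ∧ (x0 ∧ x0)) ∨ ¬(T ∧ T)) ∨ (((x0 ∧ T) ∨ (x0 ∨ T)) ∨ ((F ∨ F) ∧ (x0 ∨ x0)))
  →1  ((F ∧ (x0 ∧ x0)) ∨ ¬(T ∧ T)) ∨ (((x0 ∧ T) ∨ (x0 ∨ T)) ∨ ((F ∨ F) ∧ (x0 ∨ x0)))
  →2  (F ∨ ¬(T ∧ T)) ∨ (((x0 ∧ T) ∨ (x0 ∨ T)) ∨ ((F ∨ F) ∧ (x0 ∨ x0)))
  →3  ¬(T ∧ T) ∨ (((x0 ∧ T) ∨ (x0 ∨ T)) ∨ ((F ∨ F) ∧ (x0 ∨ x0)))
  →4  (¬T ∨ ¬T) ∨ (((x0 ∧ T) ∨ (x0 ∨ T)) ∨ ((F ∨ F) ∧ (x0 ∨ x0)))
  →5  ¬T ∨ (((x0 ∧ T) ∨ (x0 ∨ T)) ∨ ((F ∨ F) ∧ (x0 ∨ x0)))
  →6  F ∨ (((x0 ∧ T) ∨ (x0 ∨ T)) ∨ ((F ∨ F) ∧ (x0 ∨ x0)))
  →7  ((x0 ∧ T) ∨ (x0 ∨ T)) ∨ ((F ∨ F) ∧ (x0 ∨ x0))
  →8  (x0 ∨ (x0 ∨ T)) ∨ ((F ∨ F) ∧ (x0 ∨ x0))
  →9  (x0 ∨ T) ∨ ((F ∨ F) ∧ (x0 ∨ x0))
  →10  T ∨ ((F ∨ F) ∧ (x0 ∨ x0))
  →11  T

Answer: normal form = T  (in 11 steps)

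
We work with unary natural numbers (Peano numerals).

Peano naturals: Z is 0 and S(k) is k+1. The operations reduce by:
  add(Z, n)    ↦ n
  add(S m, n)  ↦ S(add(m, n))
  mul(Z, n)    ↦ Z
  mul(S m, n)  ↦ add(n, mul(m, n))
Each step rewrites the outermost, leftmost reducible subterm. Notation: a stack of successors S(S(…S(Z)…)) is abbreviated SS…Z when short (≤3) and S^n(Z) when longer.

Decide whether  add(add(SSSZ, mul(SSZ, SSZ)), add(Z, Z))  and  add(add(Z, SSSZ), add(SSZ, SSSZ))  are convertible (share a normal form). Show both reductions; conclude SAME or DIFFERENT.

Term A:
  start: add(add(SSSZ, mul(SSZ, SSZ)), add(Z, Z))
  [1] add(S(add(SSZ, mul(SSZ, SSZ))), add(Z, Z))
  [2] S(add(add(SSZ, mul(SSZ, SSZ)), add(Z, Z)))
  [3] S(add(S(add(SZ, mul(SSZ, SSZ))), add(Z, Z)))
  [4] S(S(add(add(SZ, mul(SSZ, SSZ)), add(Z, Z))))
  [5] S(S(add(S(add(Z, mul(SSZ, SSZ))), add(Z, Z))))
  [6] S(S(S(add(add(Z, mul(SSZ, SSZ)), add(Z, Z)))))
  [7] S(S(S(add(mul(SSZ, SSZ), add(Z, Z)))))
  [8] S(S(S(add(add(SSZ, mul(SZ, SSZ)), add(Z, Z)))))
  [9] S(S(S(add(S(add(SZ, mul(SZ, SSZ))), add(Z, Z)))))
  [10] S(S(S(S(add(add(SZ, mul(SZ, SSZ)), add(Z, Z))))))
  [11] S(S(S(S(add(S(add(Z, mul(SZ, SSZ))), add(Z, Z))))))
  [12] S(S(S(S(S(add(add(Z, mul(SZ, SSZ)), add(Z, Z)))))))
  [13] S(S(S(S(S(add(mul(SZ, SSZ), add(Z, Z)))))))
  [14] S(S(S(S(S(add(add(SSZ, mul(Z, SSZ)), add(Z, Z)))))))
  [15] S(S(S(S(S(add(S(add(SZ, mul(Z, SSZ))), add(Z, Z)))))))
  [16] S(S(S(S(S(S(add(add(SZ, mul(Z, SSZ)), add(Z, Z))))))))
  [17] S(S(S(S(S(S(add(S(add(Z, mul(Z, SSZ))), add(Z, Z))))))))
  [18] S(S(S(S(S(S(S(add(add(Z, mul(Z, SSZ)), add(Z, Z)))))))))
  [19] S(S(S(S(S(S(S(add(mul(Z, SSZ), add(Z, Z)))))))))
  [20] S(S(S(S(S(S(S(add(Z, add(Z, Z)))))))))
  [21] S(S(S(S(S(S(S(add(Z, Z))))))))
  [22] S^7(Z)

Term B:
  start: add(add(Z, SSSZ), add(SSZ, SSSZ))
  [1] add(SSSZ, add(SSZ, SSSZ))
  [2] S(add(SSZ, add(SSZ, SSSZ)))
  [3] S(S(add(SZ, add(SSZ, SSSZ))))
  [4] S(S(S(add(Z, add(SSZ, SSSZ)))))
  [5] S(S(S(add(SSZ, SSSZ))))
  [6] S(S(S(S(add(SZ, SSSZ)))))
  [7] S(S(S(S(S(add(Z, SSSZ))))))
  [8] S^8(Z)

Answer: DIFFERENT — A ⇓ S^7(Z), B ⇓ S^8(Z)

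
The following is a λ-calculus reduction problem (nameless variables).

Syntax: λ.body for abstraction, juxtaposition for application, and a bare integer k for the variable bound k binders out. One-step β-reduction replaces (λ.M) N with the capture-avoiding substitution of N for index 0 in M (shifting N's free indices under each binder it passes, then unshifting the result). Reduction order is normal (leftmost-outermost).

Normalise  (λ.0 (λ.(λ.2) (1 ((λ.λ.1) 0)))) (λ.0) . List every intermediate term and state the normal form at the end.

Answer: normal form = λ.λ.0  (in 3 steps)

Reduction:
  start: (λ.0 (λ.(λ.2) (1 ((λ.λ.1) 0)))) (λ.0)
  step 1: (λ.0) (λ.(λ.λ.0) ((λ.0) ((λ.λ.1) 0)))
  step 2: λ.(λ.λ.0) ((λ.0) ((λ.λ.1) 0))
  step 3: λ.λ.0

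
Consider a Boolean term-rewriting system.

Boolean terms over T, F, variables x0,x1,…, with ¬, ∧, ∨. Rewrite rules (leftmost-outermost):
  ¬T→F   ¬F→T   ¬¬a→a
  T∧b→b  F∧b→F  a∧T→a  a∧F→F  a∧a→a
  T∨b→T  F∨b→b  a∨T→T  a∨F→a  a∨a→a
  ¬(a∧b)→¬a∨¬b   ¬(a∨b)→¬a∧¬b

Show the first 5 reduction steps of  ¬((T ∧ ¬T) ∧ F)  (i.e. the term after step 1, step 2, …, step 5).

Answer: after 5 steps: T ∨ ¬F

Working:
  start: ¬((T ∧ ¬T) ∧ F)
  →1  ¬(T ∧ ¬T) ∨ ¬F
  →2  (¬T ∨ ¬¬T) ∨ ¬F
  →3  (F ∨ ¬¬T) ∨ ¬F
  →4  ¬¬T ∨ ¬F
  →5  T ∨ ¬F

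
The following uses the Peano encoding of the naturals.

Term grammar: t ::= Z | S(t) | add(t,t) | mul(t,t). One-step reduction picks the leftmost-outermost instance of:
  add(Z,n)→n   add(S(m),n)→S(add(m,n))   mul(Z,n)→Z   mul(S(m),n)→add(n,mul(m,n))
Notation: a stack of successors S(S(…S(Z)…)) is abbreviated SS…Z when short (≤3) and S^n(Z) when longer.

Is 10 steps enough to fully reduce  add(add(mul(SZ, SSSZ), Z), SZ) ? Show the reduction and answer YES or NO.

  start: add(add(mul(SZ, SSSZ), Z), SZ)
  →1  add(add(add(SSSZ, mul(Z, SSSZ)), Z), SZ)
  →2  add(add(S(add(SSZ, mul(Z, SSSZ))), Z), SZ)
  →3  add(S(add(add(SSZ, mul(Z, SSSZ)), Z)), SZ)
  →4  S(add(add(add(SSZ, mul(Z, SSSZ)), Z), SZ))
  →5  S(add(add(S(add(SZ, mul(Z, SSSZ))), Z), SZ))
  →6  S(add(S(add(add(SZ, mul(Z, SSSZ)), Z)), SZ))
  →7  S(S(add(add(add(SZ, mul(Z, SSSZ)), Z), SZ)))
  →8  S(S(add(add(S(add(Z, mul(Z, SSSZ))), Z), SZ)))
  →9  S(S(add(S(add(add(Z, mul(Z, SSSZ)), Z)), SZ)))
  →10  S(S(S(add(add(add(Z, mul(Z, SSSZ)), Z), SZ))))

Answer: NO — after 10 steps the term is S(S(S(add(add(add(Z, mul(Z, SSSZ)), Z), SZ)))), not yet normal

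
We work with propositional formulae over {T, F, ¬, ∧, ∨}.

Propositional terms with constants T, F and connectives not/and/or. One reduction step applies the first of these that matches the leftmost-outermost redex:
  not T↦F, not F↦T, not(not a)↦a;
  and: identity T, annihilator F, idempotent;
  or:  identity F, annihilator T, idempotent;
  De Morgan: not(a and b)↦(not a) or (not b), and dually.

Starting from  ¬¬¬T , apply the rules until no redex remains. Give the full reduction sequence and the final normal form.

Answer: normal form = F  (in 2 steps)

Derivation:
  start: ¬¬¬T
  →1  ¬T
  →2  F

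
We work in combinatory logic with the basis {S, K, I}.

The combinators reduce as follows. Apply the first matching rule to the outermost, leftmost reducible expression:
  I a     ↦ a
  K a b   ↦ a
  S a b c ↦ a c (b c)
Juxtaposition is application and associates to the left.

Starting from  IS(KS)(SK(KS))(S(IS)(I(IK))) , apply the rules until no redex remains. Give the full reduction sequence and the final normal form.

  start: IS(KS)(SK(KS))(S(IS)(I(IK)))
  [1] S(KS)(SK(KS))(S(IS)(I(IK)))
  [2] KS(S(IS)(I(IK)))(SK(KS)(S(IS)(I(IK))))
  [3] S(SK(KS)(S(IS)(I(IK))))
  [4] S(K(S(IS)(I(IK)))(KS(S(IS)(I(IK)))))
  [5] S(S(IS)(I(IK)))
  [6] S(SS(I(IK)))
  [7] S(SS(IK))
  [8] S(SSK)

Answer: normal form = S(SSK)  (in 8 steps)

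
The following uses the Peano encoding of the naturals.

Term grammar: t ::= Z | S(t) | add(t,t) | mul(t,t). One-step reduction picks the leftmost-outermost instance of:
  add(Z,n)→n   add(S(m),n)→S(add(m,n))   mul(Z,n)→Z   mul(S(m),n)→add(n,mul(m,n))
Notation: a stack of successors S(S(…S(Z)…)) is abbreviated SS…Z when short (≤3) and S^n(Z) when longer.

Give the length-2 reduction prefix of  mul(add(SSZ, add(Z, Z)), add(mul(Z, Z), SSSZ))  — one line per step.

  start: mul(add(SSZ, add(Z, Z)), add(mul(Z, Z), SSSZ))
  →1  mul(S(add(SZ, add(Z, Z))), add(mul(Z, Z), SSSZ))
  →2  add(add(mul(Z, Z), SSSZ), mul(add(SZ, add(Z, Z)), add(mul(Z, Z), SSSZ)))

Answer: after 2 steps: add(add(mul(Z, Z), SSSZ), mul(add(SZ, add(Z, Z)), add(mul(Z, Z), SSSZ)))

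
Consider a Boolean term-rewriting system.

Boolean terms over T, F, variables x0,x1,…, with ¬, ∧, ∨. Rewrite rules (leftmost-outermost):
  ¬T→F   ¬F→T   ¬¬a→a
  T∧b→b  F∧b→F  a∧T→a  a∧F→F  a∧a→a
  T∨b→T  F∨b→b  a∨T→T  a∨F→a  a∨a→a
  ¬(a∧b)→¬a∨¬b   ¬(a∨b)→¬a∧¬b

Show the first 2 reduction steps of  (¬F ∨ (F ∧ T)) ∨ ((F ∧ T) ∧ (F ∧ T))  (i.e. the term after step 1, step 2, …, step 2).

  start: (¬F ∨ (F ∧ T)) ∨ ((F ∧ T) ∧ (F ∧ T))
  step 1: (T ∨ (F ∧ T)) ∨ ((F ∧ T) ∧ (F ∧ T))
  step 2: T ∨ ((F ∧ T) ∧ (F ∧ T))

Answer: after 2 steps: T ∨ ((F ∧ T) ∧ (F ∧ T))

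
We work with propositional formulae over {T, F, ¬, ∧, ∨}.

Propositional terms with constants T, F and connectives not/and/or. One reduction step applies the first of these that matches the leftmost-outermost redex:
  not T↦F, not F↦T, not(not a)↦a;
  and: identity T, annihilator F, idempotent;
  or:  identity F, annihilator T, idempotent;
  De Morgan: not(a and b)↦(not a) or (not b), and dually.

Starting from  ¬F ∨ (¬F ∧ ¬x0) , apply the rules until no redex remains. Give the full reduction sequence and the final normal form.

  start: ¬F ∨ (¬F ∧ ¬x0)
  →1  T ∨ (¬F ∧ ¬x0)
  →2  T

Answer: normal form = T  (in 2 steps)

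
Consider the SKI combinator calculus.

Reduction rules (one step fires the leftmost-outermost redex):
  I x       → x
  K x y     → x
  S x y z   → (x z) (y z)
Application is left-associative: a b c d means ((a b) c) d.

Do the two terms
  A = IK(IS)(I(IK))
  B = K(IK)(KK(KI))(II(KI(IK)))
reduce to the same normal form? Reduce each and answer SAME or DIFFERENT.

Answer: DIFFERENT — A ⇓ S, B ⇓ KI

Reduction:
Term A:
  start: IK(IS)(I(IK))
  [1] K(IS)(I(IK))
  [2] IS
  [3] S

Term B:
  start: K(IK)(KK(KI))(II(KI(IK)))
  [1] IK(II(KI(IK)))
  [2] K(II(KI(IK)))
  [3] K(I(KI(IK)))
  [4] K(KI(IK))
  [5] KI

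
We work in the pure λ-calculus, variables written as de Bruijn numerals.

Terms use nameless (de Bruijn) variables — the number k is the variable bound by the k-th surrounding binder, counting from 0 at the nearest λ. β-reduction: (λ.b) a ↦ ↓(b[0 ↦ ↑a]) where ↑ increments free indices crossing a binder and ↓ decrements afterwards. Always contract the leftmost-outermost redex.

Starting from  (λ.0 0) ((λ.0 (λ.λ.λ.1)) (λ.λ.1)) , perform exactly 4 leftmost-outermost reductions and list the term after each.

Answer: after 4 steps: λ.λ.λ.1

Working:
  start: (λ.0 0) ((λ.0 (λ.λ.λ.1)) (λ.λ.1))
  →1  (λ.0 (λ.λ.λ.1)) (λ.λ.1) ((λ.0 (λ.λ.λ.1)) (λ.λ.1))
  →2  (λ.λ.1) (λ.λ.λ.1) ((λ.0 (λ.λ.λ.1)) (λ.λ.1))
  →3  (λ.λ.λ.λ.1) ((λ.0 (λ.λ.λ.1)) (λ.λ.1))
  →4  λ.λ.λ.1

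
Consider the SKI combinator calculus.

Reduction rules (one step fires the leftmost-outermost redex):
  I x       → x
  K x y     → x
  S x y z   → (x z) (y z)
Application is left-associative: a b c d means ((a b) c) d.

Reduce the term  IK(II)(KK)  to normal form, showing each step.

Answer: normal form = I  (in 3 steps)

Reduction:
  start: IK(II)(KK)
  step 1: K(II)(KK)
  step 2: II
  step 3: I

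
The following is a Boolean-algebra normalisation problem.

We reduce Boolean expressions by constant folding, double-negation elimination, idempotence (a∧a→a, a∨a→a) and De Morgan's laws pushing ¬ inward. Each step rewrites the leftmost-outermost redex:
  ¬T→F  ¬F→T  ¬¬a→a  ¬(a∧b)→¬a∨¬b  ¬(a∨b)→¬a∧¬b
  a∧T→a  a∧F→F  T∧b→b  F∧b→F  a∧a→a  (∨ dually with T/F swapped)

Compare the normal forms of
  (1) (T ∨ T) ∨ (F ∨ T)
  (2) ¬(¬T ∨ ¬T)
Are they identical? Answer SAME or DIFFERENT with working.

Term A:
  start: (T ∨ T) ∨ (F ∨ T)
  [1] T ∨ (F ∨ T)
  [2] T

Term B:
  start: ¬(¬T ∨ ¬T)
  [1] ¬¬T ∧ ¬¬T
  [2] ¬¬T
  [3] T

Answer: SAME — A ⇓ T, B ⇓ T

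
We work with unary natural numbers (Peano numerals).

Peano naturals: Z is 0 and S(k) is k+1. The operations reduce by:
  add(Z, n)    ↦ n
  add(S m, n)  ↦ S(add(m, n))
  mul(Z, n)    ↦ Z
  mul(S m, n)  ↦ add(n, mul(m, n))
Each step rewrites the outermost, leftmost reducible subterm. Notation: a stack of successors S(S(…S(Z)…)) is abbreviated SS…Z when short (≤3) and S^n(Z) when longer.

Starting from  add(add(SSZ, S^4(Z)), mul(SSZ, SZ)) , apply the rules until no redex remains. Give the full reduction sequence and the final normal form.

Answer: normal form = S^8(Z)  (in 17 steps)

Derivation:
  start: add(add(SSZ, S^4(Z)), mul(SSZ, SZ))
  [1] add(S(add(SZ, S^4(Z))), mul(SSZ, SZ))
  [2] S(add(add(SZ, S^4(Z)), mul(SSZ, SZ)))
  [3] S(add(S(add(Z, S^4(Z))), mul(SSZ, SZ)))
  [4] S(S(add(add(Z, S^4(Z)), mul(SSZ, SZ))))
  [5] S(S(add(S^4(Z), mul(SSZ, SZ))))
  [6] S(S(S(add(SSSZ, mul(SSZ, SZ)))))
  [7] S(S(S(S(add(SSZ, mul(SSZ, SZ))))))
  [8] S(S(S(S(S(add(SZ, mul(SSZ, SZ)))))))
  [9] S(S(S(S(S(S(add(Z, mul(SSZ, SZ))))))))
  [10] S(S(S(S(S(S(mul(SSZ, SZ)))))))
  [11] S(S(S(S(S(S(add(SZ, mul(SZ, SZ))))))))
  [12] S(S(S(S(S(S(S(add(Z, mul(SZ, SZ)))))))))
  [13] S(S(S(S(S(S(S(mul(SZ, SZ))))))))
  [14] S(S(S(S(S(S(S(add(SZ, mul(Z, SZ)))))))))
  [15] S(S(S(S(S(S(S(S(add(Z, mul(Z, SZ))))))))))
  [16] S(S(S(S(S(S(S(S(mul(Z, SZ)))))))))
  [17] S^8(Z)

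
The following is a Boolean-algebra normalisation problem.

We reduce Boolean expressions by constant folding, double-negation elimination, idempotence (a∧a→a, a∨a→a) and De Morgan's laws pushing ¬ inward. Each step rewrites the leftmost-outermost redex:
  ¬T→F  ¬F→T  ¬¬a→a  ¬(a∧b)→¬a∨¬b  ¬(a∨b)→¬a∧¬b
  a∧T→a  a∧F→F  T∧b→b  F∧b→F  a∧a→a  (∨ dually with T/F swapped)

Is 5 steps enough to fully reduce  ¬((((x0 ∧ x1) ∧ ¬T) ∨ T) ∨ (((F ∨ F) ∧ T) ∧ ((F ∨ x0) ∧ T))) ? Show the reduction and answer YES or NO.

  start: ¬((((x0 ∧ x1) ∧ ¬T) ∨ T) ∨ (((F ∨ F) ∧ T) ∧ ((F ∨ x0) ∧ T)))
  →1  ¬(((x0 ∧ x1) ∧ ¬T) ∨ T) ∧ ¬(((F ∨ F) ∧ T) ∧ ((F ∨ x0) ∧ T))
  →2  (¬((x0 ∧ x1) ∧ ¬T) ∧ ¬T) ∧ ¬(((F ∨ F) ∧ T) ∧ ((F ∨ x0) ∧ T))
  →3  ((¬(x0 ∧ x1) ∨ ¬¬T) ∧ ¬T) ∧ ¬(((F ∨ F) ∧ T) ∧ ((F ∨ x0) ∧ T))
  →4  (((¬x0 ∨ ¬x1) ∨ ¬¬T) ∧ ¬T) ∧ ¬(((F ∨ F) ∧ T) ∧ ((F ∨ x0) ∧ T))
  →5  (((¬x0 ∨ ¬x1) ∨ T) ∧ ¬T) ∧ ¬(((F ∨ F) ∧ T) ∧ ((F ∨ x0) ∧ T))

Answer: NO — after 5 steps the term is (((¬x0 ∨ ¬x1) ∨ T) ∧ ¬T) ∧ ¬(((F ∨ F) ∧ T) ∧ ((F ∨ x0) ∧ T)), not yet normal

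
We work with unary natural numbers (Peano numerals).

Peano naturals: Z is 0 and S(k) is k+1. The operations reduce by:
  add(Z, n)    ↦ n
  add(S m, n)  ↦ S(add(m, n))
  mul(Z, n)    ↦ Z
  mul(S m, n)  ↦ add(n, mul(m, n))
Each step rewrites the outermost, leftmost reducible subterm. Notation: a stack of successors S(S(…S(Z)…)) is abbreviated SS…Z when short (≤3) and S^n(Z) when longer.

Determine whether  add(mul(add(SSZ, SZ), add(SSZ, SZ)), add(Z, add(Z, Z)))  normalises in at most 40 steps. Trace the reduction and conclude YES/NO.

Answer: YES — reaches normal form S^9(Z) in 40 ≤ 40 steps

Working:
  start: add(mul(add(SSZ, SZ), add(SSZ, SZ)), add(Z, add(Z, Z)))
  →1  add(mul(S(add(SZ, SZ)), add(SSZ, SZ)), add(Z, add(Z, Z)))
  →2  add(add(add(SSZ, SZ), mul(add(SZ, SZ), add(SSZ, SZ))), add(Z, add(Z, Z)))
  →3  add(add(S(add(SZ, SZ)), mul(add(SZ, SZ), add(SSZ, SZ))), add(Z, add(Z, Z)))
  →4  add(S(add(add(SZ, SZ), mul(add(SZ, SZ), add(SSZ, SZ)))), add(Z, add(Z, Z)))
  →5  S(add(add(add(SZ, SZ), mul(add(SZ, SZ), add(SSZ, SZ))), add(Z, add(Z, Z))))
  →6  S(add(add(S(add(Z, SZ)), mul(add(SZ, SZ), add(SSZ, SZ))), add(Z, add(Z, Z))))
  →7  S(add(S(add(add(Z, SZ), mul(add(SZ, SZ), add(SSZ, SZ)))), add(Z, add(Z, Z))))
  →8  S(S(add(add(add(Z, SZ), mul(add(SZ, SZ), add(SSZ, SZ))), add(Z, add(Z, Z)))))
  →9  S(S(add(add(SZ, mul(add(SZ, SZ), add(SSZ, SZ))), add(Z, add(Z, Z)))))
  →10  S(S(add(S(add(Z, mul(add(SZ, SZ), add(SSZ, SZ)))), add(Z, add(Z, Z)))))
  →11  S(S(S(add(add(Z, mul(add(SZ, SZ), add(SSZ, SZ))), add(Z, add(Z, Z))))))
  →12  S(S(S(add(mul(add(SZ, SZ), add(SSZ, SZ)), add(Z, add(Z, Z))))))
  →13  S(S(S(add(mul(S(add(Z, SZ)), add(SSZ, SZ)), add(Z, add(Z, Z))))))
  →14  S(S(S(add(add(add(SSZ, SZ), mul(add(Z, SZ), add(SSZ, SZ))), add(Z, add(Z, Z))))))
  →15  S(S(S(add(add(S(add(SZ, SZ)), mul(add(Z, SZ), add(SSZ, SZ))), add(Z, add(Z, Z))))))
  →16  S(S(S(add(S(add(add(SZ, SZ), mul(add(Z, SZ), add(SSZ, SZ)))), add(Z, add(Z, Z))))))
  →17  S(S(S(S(add(add(add(SZ, SZ), mul(add(Z, SZ), add(SSZ, SZ))), add(Z, add(Z, Z)))))))
  →18  S(S(S(S(add(add(S(add(Z, SZ)), mul(add(Z, SZ), add(SSZ, SZ))), add(Z, add(Z, Z)))))))
  →19  S(S(S(S(add(S(add(add(Z, SZ), mul(add(Z, SZ), add(SSZ, SZ)))), add(Z, add(Z, Z)))))))
  →20  S(S(S(S(S(add(add(add(Z, SZ), mul(add(Z, SZ), add(SSZ, SZ))), add(Z, add(Z, Z))))))))
  →21  S(S(S(S(S(add(add(SZ, mul(add(Z, SZ), add(SSZ, SZ))), add(Z, add(Z, Z))))))))
  →22  S(S(S(S(S(add(S(add(Z, mul(add(Z, SZ), add(SSZ, SZ)))), add(Z, add(Z, Z))))))))
  →23  S(S(S(S(S(S(add(add(Z, mul(add(Z, SZ), add(SSZ, SZ))), add(Z, add(Z, Z)))))))))
  →24  S(S(S(S(S(S(add(mul(add(Z, SZ), add(SSZ, SZ)), add(Z, add(Z, Z)))))))))
  →25  S(S(S(S(S(S(add(mul(SZ, add(SSZ, SZ)), add(Z, add(Z, Z)))))))))
  →26  S(S(S(S(S(S(add(add(add(SSZ, SZ), mul(Z, add(SSZ, SZ))), add(Z, add(Z, Z)))))))))
  →27  S(S(S(S(S(S(add(add(S(add(SZ, SZ)), mul(Z, add(SSZ, SZ))), add(Z, add(Z, Z)))))))))
  →28  S(S(S(S(S(S(add(S(add(add(SZ, SZ), mul(Z, add(SSZ, SZ)))), add(Z, add(Z, Z)))))))))
  →29  S(S(S(S(S(S(S(add(add(add(SZ, SZ), mul(Z, add(SSZ, SZ))), add(Z, add(Z, Z))))))))))
  →30  S(S(S(S(S(S(S(add(add(S(add(Z, SZ)), mul(Z, add(SSZ, SZ))), add(Z, add(Z, Z))))))))))
  →31  S(S(S(S(S(S(S(add(S(add(add(Z, SZ), mul(Z, add(SSZ, SZ)))), add(Z, add(Z, Z))))))))))
  →32  S(S(S(S(S(S(S(S(add(add(add(Z, SZ), mul(Z, add(SSZ, SZ))), add(Z, add(Z, Z)))))))))))
  →33  S(S(S(S(S(S(S(S(add(add(SZ, mul(Z, add(SSZ, SZ))), add(Z, add(Z, Z)))))))))))
  →34  S(S(S(S(S(S(S(S(add(S(add(Z, mul(Z, add(SSZ, SZ)))), add(Z, add(Z, Z)))))))))))
  →35  S(S(S(S(S(S(S(S(S(add(add(Z, mul(Z, add(SSZ, SZ))), add(Z, add(Z, Z))))))))))))
  →36  S(S(S(S(S(S(S(S(S(add(mul(Z, add(SSZ, SZ)), add(Z, add(Z, Z))))))))))))
  →37  S(S(S(S(S(S(S(S(S(add(Z, add(Z, add(Z, Z))))))))))))
  →38  S(S(S(S(S(S(S(S(S(add(Z, add(Z, Z)))))))))))
  →39  S(S(S(S(S(S(S(S(S(add(Z, Z))))))))))
  →40  S^9(Z)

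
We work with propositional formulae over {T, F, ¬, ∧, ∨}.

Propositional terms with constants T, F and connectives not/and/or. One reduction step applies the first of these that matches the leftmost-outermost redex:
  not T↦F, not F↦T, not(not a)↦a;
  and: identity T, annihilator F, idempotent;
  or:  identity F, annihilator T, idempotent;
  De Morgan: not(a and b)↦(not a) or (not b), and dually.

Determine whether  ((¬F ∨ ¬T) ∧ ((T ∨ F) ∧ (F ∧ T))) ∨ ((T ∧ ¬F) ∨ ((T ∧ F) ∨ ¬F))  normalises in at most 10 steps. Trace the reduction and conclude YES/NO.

Answer: YES — reaches normal form T in 10 ≤ 10 steps

Working:
  start: ((¬F ∨ ¬T) ∧ ((T ∨ F) ∧ (F ∧ T))) ∨ ((T ∧ ¬F) ∨ ((T ∧ F) ∨ ¬F))
  [1] ((T ∨ ¬T) ∧ ((T ∨ F) ∧ (F ∧ T))) ∨ ((T ∧ ¬F) ∨ ((T ∧ F) ∨ ¬F))
  [2] (T ∧ ((T ∨ F) ∧ (F ∧ T))) ∨ ((T ∧ ¬F) ∨ ((T ∧ F) ∨ ¬F))
  [3] ((T ∨ F) ∧ (F ∧ T)) ∨ ((T ∧ ¬F) ∨ ((T ∧ F) ∨ ¬F))
  [4] (T ∧ (F ∧ T)) ∨ ((T ∧ ¬F) ∨ ((T ∧ F) ∨ ¬F))
  [5] (F ∧ T) ∨ ((T ∧ ¬F) ∨ ((T ∧ F) ∨ ¬F))
  [6] F ∨ ((T ∧ ¬F) ∨ ((T ∧ F) ∨ ¬F))
  [7] (T ∧ ¬F) ∨ ((T ∧ F) ∨ ¬F)
  [8] ¬F ∨ ((T ∧ F) ∨ ¬F)
  [9] T ∨ ((T ∧ F) ∨ ¬F)
  [10] T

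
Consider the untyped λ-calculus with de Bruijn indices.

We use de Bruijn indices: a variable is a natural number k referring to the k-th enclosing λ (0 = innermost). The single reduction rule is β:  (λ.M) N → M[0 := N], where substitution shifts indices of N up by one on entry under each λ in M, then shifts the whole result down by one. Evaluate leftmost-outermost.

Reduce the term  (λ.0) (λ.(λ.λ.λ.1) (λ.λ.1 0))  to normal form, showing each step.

Answer: normal form = λ.λ.λ.1  (in 2 steps)

Working:
  start: (λ.0) (λ.(λ.λ.λ.1) (λ.λ.1 0))
  step 1: λ.(λ.λ.λ.1) (λ.λ.1 0)
  step 2: λ.λ.λ.1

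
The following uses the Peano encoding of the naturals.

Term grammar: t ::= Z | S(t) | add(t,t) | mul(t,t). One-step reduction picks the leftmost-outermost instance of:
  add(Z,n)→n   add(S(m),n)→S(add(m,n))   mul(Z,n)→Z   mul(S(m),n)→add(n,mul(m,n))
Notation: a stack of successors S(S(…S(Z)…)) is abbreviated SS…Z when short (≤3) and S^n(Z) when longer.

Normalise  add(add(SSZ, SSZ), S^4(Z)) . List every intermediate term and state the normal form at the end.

  start: add(add(SSZ, SSZ), S^4(Z))
  →1  add(S(add(SZ, SSZ)), S^4(Z))
  →2  S(add(add(SZ, SSZ), S^4(Z)))
  →3  S(add(S(add(Z, SSZ)), S^4(Z)))
  →4  S(S(add(add(Z, SSZ), S^4(Z))))
  →5  S(S(add(SSZ, S^4(Z))))
  →6  S(S(S(add(SZ, S^4(Z)))))
  →7  S(S(S(S(add(Z, S^4(Z))))))
  →8  S^8(Z)

Answer: normal form = S^8(Z)  (in 8 steps)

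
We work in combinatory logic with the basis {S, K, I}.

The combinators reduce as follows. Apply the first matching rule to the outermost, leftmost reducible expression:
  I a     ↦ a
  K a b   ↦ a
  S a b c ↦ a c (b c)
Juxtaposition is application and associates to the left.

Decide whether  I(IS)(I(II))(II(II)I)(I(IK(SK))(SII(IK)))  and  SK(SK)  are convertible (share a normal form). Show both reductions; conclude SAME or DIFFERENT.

Answer: SAME — A ⇓ SK(SK), B ⇓ SK(SK)

Working:
Term A:
  start: I(IS)(I(II))(II(II)I)(I(IK(SK))(SII(IK)))
  [1] IS(I(II))(II(II)I)(I(IK(SK))(SII(IK)))
  [2] S(I(II))(II(II)I)(I(IK(SK))(SII(IK)))
  [3] I(II)(I(IK(SK))(SII(IK)))(II(II)I(I(IK(SK))(SII(IK))))
  [4] II(I(IK(SK))(SII(IK)))(II(II)I(I(IK(SK))(SII(IK))))
  [5] I(I(IK(SK))(SII(IK)))(II(II)I(I(IK(SK))(SII(IK))))
  [6] I(IK(SK))(SII(IK))(II(II)I(I(IK(SK))(SII(IK))))
  [7] IK(SK)(SII(IK))(II(II)I(I(IK(SK))(SII(IK))))
  [8] K(SK)(SII(IK))(II(II)I(I(IK(SK))(SII(IK))))
  [9] SK(II(II)I(I(IK(SK))(SII(IK))))
  [10] SK(I(II)I(I(IK(SK))(SII(IK))))
  [11] SK(III(I(IK(SK))(SII(IK))))
  [12] SK(II(I(IK(SK))(SII(IK))))
  [13] SK(I(I(IK(SK))(SII(IK))))
  [14] SK(I(IK(SK))(SII(IK)))
  [15] SK(IK(SK)(SII(IK)))
  [16] SK(K(SK)(SII(IK)))
  [17] SK(SK)

Term B:
  start: SK(SK)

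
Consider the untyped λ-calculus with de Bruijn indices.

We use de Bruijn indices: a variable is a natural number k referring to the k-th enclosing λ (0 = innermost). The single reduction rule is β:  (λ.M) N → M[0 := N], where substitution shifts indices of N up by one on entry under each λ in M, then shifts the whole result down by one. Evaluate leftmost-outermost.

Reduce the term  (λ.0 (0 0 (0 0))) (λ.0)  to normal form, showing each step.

  start: (λ.0 (0 0 (0 0))) (λ.0)
  →1  (λ.0) ((λ.0) (λ.0) ((λ.0) (λ.0)))
  →2  (λ.0) (λ.0) ((λ.0) (λ.0))
  →3  (λ.0) ((λ.0) (λ.0))
  →4  (λ.0) (λ.0)
  →5  λ.0

Answer: normal form = λ.0  (in 5 steps)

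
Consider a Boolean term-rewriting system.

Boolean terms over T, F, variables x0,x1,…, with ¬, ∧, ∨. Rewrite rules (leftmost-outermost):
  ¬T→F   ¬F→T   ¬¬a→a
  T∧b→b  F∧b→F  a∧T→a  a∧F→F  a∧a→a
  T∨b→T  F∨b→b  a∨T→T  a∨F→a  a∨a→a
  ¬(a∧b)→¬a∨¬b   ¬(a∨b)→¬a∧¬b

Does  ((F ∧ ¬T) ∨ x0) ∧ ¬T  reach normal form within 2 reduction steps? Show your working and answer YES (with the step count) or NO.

Answer: NO — after 2 steps the term is x0 ∧ ¬T, not yet normal

Reduction:
  start: ((F ∧ ¬T) ∨ x0) ∧ ¬T
  [1] (F ∨ x0) ∧ ¬T
  [2] x0 ∧ ¬T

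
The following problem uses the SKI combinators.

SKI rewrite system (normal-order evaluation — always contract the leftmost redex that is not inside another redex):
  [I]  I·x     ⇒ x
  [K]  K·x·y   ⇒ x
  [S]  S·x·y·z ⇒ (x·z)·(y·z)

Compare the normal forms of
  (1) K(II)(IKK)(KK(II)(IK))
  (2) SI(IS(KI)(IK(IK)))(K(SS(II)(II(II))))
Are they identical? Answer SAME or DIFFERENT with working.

Term A:
  start: K(II)(IKK)(KK(II)(IK))
  →1  II(KK(II)(IK))
  →2  I(KK(II)(IK))
  →3  KK(II)(IK)
  →4  K(IK)
  →5  KK

Term B:
  start: SI(IS(KI)(IK(IK)))(K(SS(II)(II(II))))
  →1  I(K(SS(II)(II(II))))(IS(KI)(IK(IK))(K(SS(II)(II(II)))))
  →2  K(SS(II)(II(II)))(IS(KI)(IK(IK))(K(SS(II)(II(II)))))
  →3  SS(II)(II(II))
  →4  S(II(II))(II(II(II)))
  →5  S(I(II))(II(II(II)))
  →6  S(II)(II(II(II)))
  →7  SI(II(II(II)))
  →8  SI(I(II(II)))
  →9  SI(II(II))
  →10  SI(I(II))
  →11  SI(II)
  →12  SII

Answer: DIFFERENT — A ⇓ KK, B ⇓ SII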